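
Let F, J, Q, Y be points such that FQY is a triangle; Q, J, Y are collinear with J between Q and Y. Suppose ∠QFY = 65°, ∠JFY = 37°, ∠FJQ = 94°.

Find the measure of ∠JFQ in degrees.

1. ∠FJY = 86°  [linear pair at J on QY]
2. ∠FYJ = 57°  [△FJY]
3. ∠FYQ = 57°  [J on ray YQ]
4. ∠FQY = 58°  [△FQY]
5. ∠FQJ = 58°  [J on ray QY]
6. ∠JFQ = 28°  [△FQJ]

∠JFQ = 28°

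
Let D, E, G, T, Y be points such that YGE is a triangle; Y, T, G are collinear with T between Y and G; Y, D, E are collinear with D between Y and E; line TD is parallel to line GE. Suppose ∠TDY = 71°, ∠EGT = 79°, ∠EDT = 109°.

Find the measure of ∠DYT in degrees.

1. ∠GEY = 71°  [TD∥GE, corresponding at D]
2. ∠EGY = 79°  [T on ray GY]
3. ∠EYG = 30°  [△YGE]
4. ∠DYT = 30°  [T on YG, D on YE]

∠DYT = 30°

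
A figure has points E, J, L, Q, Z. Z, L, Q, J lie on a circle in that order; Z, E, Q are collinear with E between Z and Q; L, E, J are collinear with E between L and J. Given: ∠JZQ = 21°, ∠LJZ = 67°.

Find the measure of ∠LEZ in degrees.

∠LEZ = 88°

1. ∠JLQ = 21°  [same arc QJ]
2. ∠LQZ = 67°  [same arc ZL]
3. ∠LEQ = 92°  [△LEQ]
4. ∠LEZ = 88°  [linear pair at E on ZQ]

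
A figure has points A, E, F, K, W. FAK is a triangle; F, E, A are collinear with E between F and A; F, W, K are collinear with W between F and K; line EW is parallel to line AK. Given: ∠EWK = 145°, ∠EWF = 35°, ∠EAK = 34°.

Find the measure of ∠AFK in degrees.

∠AFK = 111°

1. ∠AKF = 35°  [EW∥AK, corresponding at W]
2. ∠FAK = 34°  [E on ray AF]
3. ∠AFK = 111°  [△FAK]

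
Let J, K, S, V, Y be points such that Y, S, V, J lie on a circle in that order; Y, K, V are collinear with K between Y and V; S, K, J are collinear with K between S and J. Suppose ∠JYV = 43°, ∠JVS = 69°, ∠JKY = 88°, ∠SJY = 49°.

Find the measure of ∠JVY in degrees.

∠JVY = 20°

1. ∠JSV = 43°  [same arc VJ]
2. ∠SJV = 68°  [△SVJ]
3. ∠JKV = 92°  [linear pair at K on YV]
4. ∠JVY = 20°  [△VKJ]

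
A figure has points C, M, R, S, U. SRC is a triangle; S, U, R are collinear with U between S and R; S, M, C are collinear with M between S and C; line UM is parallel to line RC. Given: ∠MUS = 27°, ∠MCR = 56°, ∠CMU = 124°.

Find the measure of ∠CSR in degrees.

1. ∠CRS = 27°  [UM∥RC, corresponding at U]
2. ∠RCS = 56°  [M on ray CS]
3. ∠CSR = 97°  [△SRC]

∠CSR = 97°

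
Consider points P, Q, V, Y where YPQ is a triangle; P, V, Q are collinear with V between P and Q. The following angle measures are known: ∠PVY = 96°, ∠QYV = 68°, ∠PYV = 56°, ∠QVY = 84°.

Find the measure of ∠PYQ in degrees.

∠PYQ = 124°

1. ∠VPY = 28°  [△YPV]
2. ∠VQY = 28°  [△YVQ]
3. ∠QPY = 28°  [V on ray PQ]
4. ∠PQY = 28°  [V on ray QP]
5. ∠PYQ = 124°  [△YPQ]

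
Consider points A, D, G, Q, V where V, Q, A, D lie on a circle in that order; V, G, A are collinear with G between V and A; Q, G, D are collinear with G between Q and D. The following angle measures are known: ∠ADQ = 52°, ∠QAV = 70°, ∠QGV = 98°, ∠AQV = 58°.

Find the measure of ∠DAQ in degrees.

1. ∠AVQ = 52°  [same arc QA]
2. ∠QDV = 70°  [same arc VQ]
3. ∠DQV = 30°  [△VGQ]
4. ∠DVQ = 80°  [△VQD]
5. ∠DAQ = 100°  [cyclic VQAD, opposite ∠V+∠A]

∠DAQ = 100°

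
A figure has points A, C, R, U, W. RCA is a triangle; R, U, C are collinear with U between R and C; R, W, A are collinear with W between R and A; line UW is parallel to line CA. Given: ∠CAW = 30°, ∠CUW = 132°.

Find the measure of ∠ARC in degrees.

∠ARC = 102°

1. ∠CAR = 30°  [W on ray AR]
2. ∠RUW = 48°  [linear pair at U on RC]
3. ∠RWU = 30°  [UW∥CA, corresponding at W]
4. ∠URW = 102°  [△RUW]
5. ∠ARC = 102°  [U on RC, W on RA]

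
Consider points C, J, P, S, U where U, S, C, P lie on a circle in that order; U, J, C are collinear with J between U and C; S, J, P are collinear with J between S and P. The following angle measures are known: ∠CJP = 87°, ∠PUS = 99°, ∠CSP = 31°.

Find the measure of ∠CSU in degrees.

1. ∠SJU = 87°  [vertical angles at J]
2. ∠PCS = 81°  [cyclic USCP, opposite ∠U+∠C]
3. ∠CPS = 68°  [△SCP]
4. ∠CJS = 93°  [linear pair at J on UC]
5. ∠CUS = 68°  [same arc SC]
6. ∠SCU = 56°  [△SJC]
7. ∠CSU = 56°  [△USC]

∠CSU = 56°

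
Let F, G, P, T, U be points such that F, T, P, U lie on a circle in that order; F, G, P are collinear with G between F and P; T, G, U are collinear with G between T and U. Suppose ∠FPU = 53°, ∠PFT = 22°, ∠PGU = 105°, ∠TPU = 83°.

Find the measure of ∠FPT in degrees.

∠FPT = 30°

1. ∠FTU = 53°  [same arc FU]
2. ∠PUT = 22°  [△PGU]
3. ∠FGT = 105°  [△FGT]
4. ∠PTU = 75°  [△TPU]
5. ∠PGT = 75°  [linear pair at G on FP]
6. ∠FPT = 30°  [△TGP]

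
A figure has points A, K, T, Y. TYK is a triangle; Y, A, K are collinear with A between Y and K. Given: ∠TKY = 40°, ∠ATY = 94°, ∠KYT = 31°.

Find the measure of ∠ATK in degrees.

1. ∠AKT = 40°  [A on ray KY]
2. ∠AYT = 31°  [A on ray YK]
3. ∠TAY = 55°  [△TYA]
4. ∠KAT = 125°  [linear pair at A on YK]
5. ∠ATK = 15°  [△TAK]

∠ATK = 15°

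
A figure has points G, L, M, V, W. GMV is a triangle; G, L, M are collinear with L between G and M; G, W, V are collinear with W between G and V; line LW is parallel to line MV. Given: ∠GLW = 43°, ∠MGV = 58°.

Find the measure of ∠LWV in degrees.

∠LWV = 101°

1. ∠GMV = 43°  [LW∥MV, corresponding at L]
2. ∠GVM = 79°  [△GMV]
3. ∠GWL = 79°  [LW∥MV, corresponding at W]
4. ∠LWV = 101°  [linear pair at W on GV]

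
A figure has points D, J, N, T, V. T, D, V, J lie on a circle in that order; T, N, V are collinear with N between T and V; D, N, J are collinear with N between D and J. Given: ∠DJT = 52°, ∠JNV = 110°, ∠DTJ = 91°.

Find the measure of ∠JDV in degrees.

∠JDV = 58°

1. ∠DVT = 52°  [same arc TD]
2. ∠DNT = 110°  [vertical angles at N]
3. ∠DNV = 70°  [linear pair at N on TV]
4. ∠JDV = 58°  [△DNV]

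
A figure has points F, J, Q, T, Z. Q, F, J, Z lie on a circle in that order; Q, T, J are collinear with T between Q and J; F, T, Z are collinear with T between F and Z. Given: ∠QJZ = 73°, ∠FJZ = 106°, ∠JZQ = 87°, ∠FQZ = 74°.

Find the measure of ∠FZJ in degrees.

∠FZJ = 54°

1. ∠JQZ = 20°  [△QJZ]
2. ∠JFZ = 20°  [same arc JZ]
3. ∠FZJ = 54°  [△FJZ]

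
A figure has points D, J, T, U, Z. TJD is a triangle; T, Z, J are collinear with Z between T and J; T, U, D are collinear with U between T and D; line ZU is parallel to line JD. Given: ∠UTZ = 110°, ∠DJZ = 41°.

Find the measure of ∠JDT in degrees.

∠JDT = 29°

1. ∠DTJ = 110°  [Z on TJ, U on TD]
2. ∠DJT = 41°  [Z on ray JT]
3. ∠JDT = 29°  [△TJD]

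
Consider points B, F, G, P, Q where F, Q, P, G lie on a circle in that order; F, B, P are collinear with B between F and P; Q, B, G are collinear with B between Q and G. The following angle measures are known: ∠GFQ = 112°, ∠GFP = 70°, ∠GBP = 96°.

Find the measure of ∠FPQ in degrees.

∠FPQ = 26°

1. ∠GQP = 70°  [same arc PG]
2. ∠FBQ = 96°  [vertical angles at B]
3. ∠PBQ = 84°  [linear pair at B on FP]
4. ∠FPQ = 26°  [△QBP]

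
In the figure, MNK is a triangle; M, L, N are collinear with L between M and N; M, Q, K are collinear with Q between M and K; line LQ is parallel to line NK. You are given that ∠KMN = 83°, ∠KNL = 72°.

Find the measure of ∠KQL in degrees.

1. ∠KNM = 72°  [L on ray NM]
2. ∠MKN = 25°  [△MNK]
3. ∠LQM = 25°  [LQ∥NK, corresponding at Q]
4. ∠KQL = 155°  [linear pair at Q on MK]

∠KQL = 155°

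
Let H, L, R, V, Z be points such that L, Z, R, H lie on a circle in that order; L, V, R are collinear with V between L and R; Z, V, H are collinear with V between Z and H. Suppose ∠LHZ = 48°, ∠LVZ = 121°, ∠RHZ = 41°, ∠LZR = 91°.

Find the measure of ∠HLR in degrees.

1. ∠HVR = 121°  [vertical angles at V]
2. ∠HRL = 18°  [△RVH]
3. ∠LHR = 89°  [cyclic LZRH, opposite ∠Z+∠H]
4. ∠HLR = 73°  [△LRH]

∠HLR = 73°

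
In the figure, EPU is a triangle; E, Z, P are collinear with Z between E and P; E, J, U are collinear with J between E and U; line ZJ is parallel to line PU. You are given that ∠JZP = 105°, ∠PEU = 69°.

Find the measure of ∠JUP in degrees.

∠JUP = 36°

1. ∠EZJ = 75°  [linear pair at Z on EP]
2. ∠JEZ = 69°  [Z on EP, J on EU]
3. ∠EJZ = 36°  [△EZJ]
4. ∠UJZ = 144°  [linear pair at J on EU]
5. ∠JUP = 36°  [ZJ∥PU, co-interior at U–J]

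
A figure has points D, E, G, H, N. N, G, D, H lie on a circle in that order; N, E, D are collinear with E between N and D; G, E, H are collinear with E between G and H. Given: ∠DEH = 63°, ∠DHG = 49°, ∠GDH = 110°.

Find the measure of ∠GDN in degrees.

1. ∠GEN = 63°  [vertical angles at E]
2. ∠DGH = 21°  [△GDH]
3. ∠DEG = 117°  [linear pair at E on ND]
4. ∠GDN = 42°  [△GED]

∠GDN = 42°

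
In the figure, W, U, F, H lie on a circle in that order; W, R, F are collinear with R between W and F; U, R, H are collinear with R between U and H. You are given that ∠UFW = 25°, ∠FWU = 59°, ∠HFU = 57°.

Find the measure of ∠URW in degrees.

1. ∠UHW = 25°  [same arc WU]
2. ∠HWU = 123°  [cyclic WUFH, opposite ∠W+∠F]
3. ∠HUW = 32°  [△WUH]
4. ∠URW = 89°  [△WRU]

∠URW = 89°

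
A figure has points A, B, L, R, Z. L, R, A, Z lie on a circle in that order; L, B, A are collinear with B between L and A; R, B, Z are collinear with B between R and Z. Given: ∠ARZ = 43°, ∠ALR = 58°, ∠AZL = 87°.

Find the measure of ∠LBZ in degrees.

1. ∠ALZ = 43°  [same arc AZ]
2. ∠AZR = 58°  [same arc RA]
3. ∠LAZ = 50°  [△LAZ]
4. ∠ABZ = 72°  [△ABZ]
5. ∠LBZ = 108°  [linear pair at B on LA]

∠LBZ = 108°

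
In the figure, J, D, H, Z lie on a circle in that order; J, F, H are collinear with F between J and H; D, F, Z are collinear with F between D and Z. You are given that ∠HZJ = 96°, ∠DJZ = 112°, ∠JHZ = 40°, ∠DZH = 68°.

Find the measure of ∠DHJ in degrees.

1. ∠HDJ = 84°  [cyclic JDHZ, opposite ∠D+∠Z]
2. ∠DJH = 68°  [same arc DH]
3. ∠DHJ = 28°  [△JDH]

∠DHJ = 28°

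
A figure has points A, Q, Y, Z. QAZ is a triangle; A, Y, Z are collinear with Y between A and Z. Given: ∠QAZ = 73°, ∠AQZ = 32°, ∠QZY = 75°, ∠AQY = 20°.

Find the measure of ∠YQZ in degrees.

∠YQZ = 12°

1. ∠QAY = 73°  [Y on ray AZ]
2. ∠AYQ = 87°  [△QAY]
3. ∠QYZ = 93°  [linear pair at Y on AZ]
4. ∠YQZ = 12°  [△QYZ]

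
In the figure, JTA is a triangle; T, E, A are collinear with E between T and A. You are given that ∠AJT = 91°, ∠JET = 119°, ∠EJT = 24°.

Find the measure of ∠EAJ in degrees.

1. ∠ETJ = 37°  [△JTE]
2. ∠ATJ = 37°  [E on ray TA]
3. ∠JAT = 52°  [△JTA]
4. ∠EAJ = 52°  [E on ray AT]

∠EAJ = 52°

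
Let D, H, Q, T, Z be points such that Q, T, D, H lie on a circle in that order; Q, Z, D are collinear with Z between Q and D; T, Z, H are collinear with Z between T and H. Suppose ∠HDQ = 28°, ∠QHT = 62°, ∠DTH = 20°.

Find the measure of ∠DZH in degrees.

∠DZH = 82°

1. ∠DQH = 20°  [same arc DH]
2. ∠HZQ = 98°  [△QZH]
3. ∠DZH = 82°  [linear pair at Z on QD]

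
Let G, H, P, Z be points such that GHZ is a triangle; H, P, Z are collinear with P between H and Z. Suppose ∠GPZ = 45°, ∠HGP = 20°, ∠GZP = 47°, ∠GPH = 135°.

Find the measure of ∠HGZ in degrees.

∠HGZ = 108°

1. ∠GHP = 25°  [△GHP]
2. ∠GZH = 47°  [P on ray ZH]
3. ∠GHZ = 25°  [P on ray HZ]
4. ∠HGZ = 108°  [△GHZ]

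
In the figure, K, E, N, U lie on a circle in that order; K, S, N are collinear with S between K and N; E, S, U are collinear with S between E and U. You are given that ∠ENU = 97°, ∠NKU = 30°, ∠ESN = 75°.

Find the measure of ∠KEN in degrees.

1. ∠NEU = 30°  [same arc NU]
2. ∠ENK = 75°  [△ESN]
3. ∠EUN = 53°  [△ENU]
4. ∠EKN = 53°  [same arc EN]
5. ∠KEN = 52°  [△KEN]

∠KEN = 52°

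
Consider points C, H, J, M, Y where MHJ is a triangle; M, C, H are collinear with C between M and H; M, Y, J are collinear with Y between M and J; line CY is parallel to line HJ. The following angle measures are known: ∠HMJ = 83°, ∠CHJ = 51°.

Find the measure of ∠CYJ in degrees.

∠CYJ = 134°

1. ∠JHM = 51°  [C on ray HM]
2. ∠HJM = 46°  [△MHJ]
3. ∠CYM = 46°  [CY∥HJ, corresponding at Y]
4. ∠CYJ = 134°  [linear pair at Y on MJ]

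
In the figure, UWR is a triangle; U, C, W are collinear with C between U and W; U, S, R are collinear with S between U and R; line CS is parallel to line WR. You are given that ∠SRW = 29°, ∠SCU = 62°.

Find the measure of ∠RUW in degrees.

1. ∠URW = 29°  [S on ray RU]
2. ∠RWU = 62°  [CS∥WR, corresponding at C]
3. ∠RUW = 89°  [△UWR]

∠RUW = 89°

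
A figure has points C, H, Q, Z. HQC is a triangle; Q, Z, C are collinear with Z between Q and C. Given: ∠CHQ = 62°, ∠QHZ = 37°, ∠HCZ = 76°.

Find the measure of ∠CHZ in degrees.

∠CHZ = 25°

1. ∠HCQ = 76°  [Z on ray CQ]
2. ∠CQH = 42°  [△HQC]
3. ∠HQZ = 42°  [Z on ray QC]
4. ∠HZQ = 101°  [△HQZ]
5. ∠CZH = 79°  [linear pair at Z on QC]
6. ∠CHZ = 25°  [△HZC]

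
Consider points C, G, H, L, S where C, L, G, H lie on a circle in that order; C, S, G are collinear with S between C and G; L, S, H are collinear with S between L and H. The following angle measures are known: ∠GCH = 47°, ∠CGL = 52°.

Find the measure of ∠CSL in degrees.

∠CSL = 99°

1. ∠GLH = 47°  [same arc GH]
2. ∠GSL = 81°  [△LSG]
3. ∠CSL = 99°  [linear pair at S on CG]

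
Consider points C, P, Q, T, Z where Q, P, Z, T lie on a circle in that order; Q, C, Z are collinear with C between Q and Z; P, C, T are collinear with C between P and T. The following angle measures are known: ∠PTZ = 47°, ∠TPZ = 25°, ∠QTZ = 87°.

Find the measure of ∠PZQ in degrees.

1. ∠PQZ = 47°  [same arc PZ]
2. ∠QPZ = 93°  [cyclic QPZT, opposite ∠P+∠T]
3. ∠PZQ = 40°  [△QPZ]

∠PZQ = 40°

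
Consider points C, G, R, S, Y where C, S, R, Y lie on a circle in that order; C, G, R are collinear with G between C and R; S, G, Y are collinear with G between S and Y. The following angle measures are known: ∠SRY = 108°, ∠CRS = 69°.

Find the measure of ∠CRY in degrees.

∠CRY = 39°

1. ∠SCY = 72°  [cyclic CSRY, opposite ∠C+∠R]
2. ∠CYS = 69°  [same arc CS]
3. ∠CSY = 39°  [△CSY]
4. ∠CRY = 39°  [same arc CY]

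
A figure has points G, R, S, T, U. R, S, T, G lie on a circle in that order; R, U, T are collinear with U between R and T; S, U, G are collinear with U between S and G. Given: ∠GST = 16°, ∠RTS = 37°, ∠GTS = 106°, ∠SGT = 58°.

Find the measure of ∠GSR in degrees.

1. ∠RGS = 37°  [same arc RS]
2. ∠GRS = 74°  [cyclic RSTG, opposite ∠R+∠T]
3. ∠GSR = 69°  [△RSG]

∠GSR = 69°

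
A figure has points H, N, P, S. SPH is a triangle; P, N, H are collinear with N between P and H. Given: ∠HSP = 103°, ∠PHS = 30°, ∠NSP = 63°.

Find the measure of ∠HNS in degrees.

1. ∠HPS = 47°  [△SPH]
2. ∠NPS = 47°  [N on ray PH]
3. ∠PNS = 70°  [△SPN]
4. ∠HNS = 110°  [linear pair at N on PH]

∠HNS = 110°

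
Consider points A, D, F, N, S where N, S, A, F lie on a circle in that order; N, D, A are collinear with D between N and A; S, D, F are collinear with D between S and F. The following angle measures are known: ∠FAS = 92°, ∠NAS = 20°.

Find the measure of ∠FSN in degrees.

1. ∠FNS = 88°  [cyclic NSAF, opposite ∠N+∠A]
2. ∠NFS = 20°  [same arc NS]
3. ∠FSN = 72°  [△NSF]

∠FSN = 72°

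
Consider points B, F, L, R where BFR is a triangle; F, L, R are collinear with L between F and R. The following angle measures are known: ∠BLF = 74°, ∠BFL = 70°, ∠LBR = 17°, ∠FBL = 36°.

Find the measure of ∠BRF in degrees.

∠BRF = 57°

1. ∠BLR = 106°  [linear pair at L on FR]
2. ∠BRL = 57°  [△BLR]
3. ∠BRF = 57°  [L on ray RF]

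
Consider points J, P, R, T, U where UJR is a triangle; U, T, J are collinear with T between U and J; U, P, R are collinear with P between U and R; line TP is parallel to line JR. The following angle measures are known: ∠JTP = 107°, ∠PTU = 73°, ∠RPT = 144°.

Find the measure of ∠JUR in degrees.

∠JUR = 71°

1. ∠TPU = 36°  [linear pair at P on UR]
2. ∠PUT = 71°  [△UTP]
3. ∠JUR = 71°  [T on UJ, P on UR]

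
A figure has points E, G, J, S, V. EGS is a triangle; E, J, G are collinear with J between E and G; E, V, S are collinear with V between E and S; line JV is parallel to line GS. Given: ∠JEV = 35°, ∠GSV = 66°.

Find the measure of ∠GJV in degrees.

∠GJV = 101°

1. ∠GES = 35°  [J on EG, V on ES]
2. ∠ESG = 66°  [V on ray SE]
3. ∠EGS = 79°  [△EGS]
4. ∠EJV = 79°  [JV∥GS, corresponding at J]
5. ∠GJV = 101°  [linear pair at J on EG]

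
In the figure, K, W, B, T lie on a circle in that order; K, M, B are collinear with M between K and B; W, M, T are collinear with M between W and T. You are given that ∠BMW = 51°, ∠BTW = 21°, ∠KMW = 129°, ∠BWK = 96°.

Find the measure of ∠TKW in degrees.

∠TKW = 87°

1. ∠BKW = 21°  [same arc WB]
2. ∠KWT = 30°  [△KMW]
3. ∠KBW = 63°  [△KWB]
4. ∠KTW = 63°  [same arc KW]
5. ∠TKW = 87°  [△KWT]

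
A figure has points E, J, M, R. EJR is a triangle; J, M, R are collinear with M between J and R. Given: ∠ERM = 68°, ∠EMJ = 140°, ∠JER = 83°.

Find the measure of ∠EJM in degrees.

∠EJM = 29°

1. ∠ERJ = 68°  [M on ray RJ]
2. ∠EJR = 29°  [△EJR]
3. ∠EJM = 29°  [M on ray JR]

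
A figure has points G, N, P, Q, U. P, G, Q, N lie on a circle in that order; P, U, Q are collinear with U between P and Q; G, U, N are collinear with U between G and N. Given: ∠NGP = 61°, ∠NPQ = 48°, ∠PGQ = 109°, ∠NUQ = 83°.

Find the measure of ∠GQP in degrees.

1. ∠NGQ = 48°  [same arc QN]
2. ∠GUP = 83°  [vertical angles at U]
3. ∠GUQ = 97°  [linear pair at U on PQ]
4. ∠GQP = 35°  [△GUQ]

∠GQP = 35°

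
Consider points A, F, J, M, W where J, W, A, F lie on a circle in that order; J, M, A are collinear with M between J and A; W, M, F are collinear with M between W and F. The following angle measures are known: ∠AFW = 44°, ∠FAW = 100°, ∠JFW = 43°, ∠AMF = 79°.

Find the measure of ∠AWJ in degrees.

∠AWJ = 93°

1. ∠AJW = 44°  [same arc WA]
2. ∠JAW = 43°  [same arc JW]
3. ∠AWJ = 93°  [△JWA]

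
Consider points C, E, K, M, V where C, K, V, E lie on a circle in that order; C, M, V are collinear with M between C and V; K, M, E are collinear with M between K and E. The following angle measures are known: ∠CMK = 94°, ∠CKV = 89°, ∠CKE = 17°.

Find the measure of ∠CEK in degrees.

1. ∠KCV = 69°  [△CMK]
2. ∠CVK = 22°  [△CKV]
3. ∠CEK = 22°  [same arc CK]

∠CEK = 22°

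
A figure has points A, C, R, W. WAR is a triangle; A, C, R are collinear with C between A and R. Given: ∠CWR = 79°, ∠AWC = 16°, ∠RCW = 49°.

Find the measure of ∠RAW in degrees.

1. ∠ACW = 131°  [linear pair at C on AR]
2. ∠CAW = 33°  [△WAC]
3. ∠RAW = 33°  [C on ray AR]

∠RAW = 33°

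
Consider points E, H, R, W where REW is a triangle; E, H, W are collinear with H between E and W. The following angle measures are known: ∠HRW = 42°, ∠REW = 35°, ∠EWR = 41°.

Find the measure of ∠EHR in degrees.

1. ∠HWR = 41°  [H on ray WE]
2. ∠RHW = 97°  [△RHW]
3. ∠EHR = 83°  [linear pair at H on EW]

∠EHR = 83°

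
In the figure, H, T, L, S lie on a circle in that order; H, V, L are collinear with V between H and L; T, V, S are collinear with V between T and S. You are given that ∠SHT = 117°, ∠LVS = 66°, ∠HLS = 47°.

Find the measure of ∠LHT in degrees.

1. ∠HVT = 66°  [vertical angles at V]
2. ∠HTS = 47°  [same arc HS]
3. ∠LHT = 67°  [△HVT]

∠LHT = 67°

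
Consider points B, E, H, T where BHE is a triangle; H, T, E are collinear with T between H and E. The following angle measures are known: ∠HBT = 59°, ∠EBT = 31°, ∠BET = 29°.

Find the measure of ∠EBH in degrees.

1. ∠BTE = 120°  [△BTE]
2. ∠BEH = 29°  [T on ray EH]
3. ∠BTH = 60°  [linear pair at T on HE]
4. ∠BHT = 61°  [△BHT]
5. ∠BHE = 61°  [T on ray HE]
6. ∠EBH = 90°  [△BHE]

∠EBH = 90°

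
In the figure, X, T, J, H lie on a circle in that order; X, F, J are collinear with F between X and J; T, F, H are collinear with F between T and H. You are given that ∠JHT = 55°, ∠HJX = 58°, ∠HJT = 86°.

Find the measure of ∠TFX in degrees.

∠TFX = 67°

1. ∠JXT = 55°  [same arc TJ]
2. ∠HTX = 58°  [same arc XH]
3. ∠TFX = 67°  [△XFT]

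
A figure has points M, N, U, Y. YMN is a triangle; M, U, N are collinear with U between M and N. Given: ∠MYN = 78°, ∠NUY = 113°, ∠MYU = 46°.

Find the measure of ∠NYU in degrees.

1. ∠MUY = 67°  [linear pair at U on MN]
2. ∠UMY = 67°  [△YMU]
3. ∠NMY = 67°  [U on ray MN]
4. ∠MNY = 35°  [△YMN]
5. ∠UNY = 35°  [U on ray NM]
6. ∠NYU = 32°  [△YUN]

∠NYU = 32°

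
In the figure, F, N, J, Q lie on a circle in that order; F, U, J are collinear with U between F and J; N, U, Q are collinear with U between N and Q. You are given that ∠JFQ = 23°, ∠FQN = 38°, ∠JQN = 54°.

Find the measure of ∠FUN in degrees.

∠FUN = 61°

1. ∠JNQ = 23°  [same arc JQ]
2. ∠FJN = 38°  [same arc FN]
3. ∠JUN = 119°  [△NUJ]
4. ∠FUN = 61°  [linear pair at U on FJ]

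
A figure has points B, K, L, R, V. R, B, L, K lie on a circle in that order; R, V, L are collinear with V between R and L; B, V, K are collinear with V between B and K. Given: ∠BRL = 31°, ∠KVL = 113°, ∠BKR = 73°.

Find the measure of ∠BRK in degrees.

∠BRK = 71°

1. ∠BVR = 113°  [vertical angles at V]
2. ∠KBR = 36°  [△RVB]
3. ∠BRK = 71°  [△RBK]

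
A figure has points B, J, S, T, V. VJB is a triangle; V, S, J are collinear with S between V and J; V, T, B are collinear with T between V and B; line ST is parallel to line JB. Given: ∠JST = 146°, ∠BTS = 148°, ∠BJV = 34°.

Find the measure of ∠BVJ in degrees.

∠BVJ = 114°

1. ∠TSV = 34°  [linear pair at S on VJ]
2. ∠STV = 32°  [linear pair at T on VB]
3. ∠SVT = 114°  [△VST]
4. ∠BVJ = 114°  [S on VJ, T on VB]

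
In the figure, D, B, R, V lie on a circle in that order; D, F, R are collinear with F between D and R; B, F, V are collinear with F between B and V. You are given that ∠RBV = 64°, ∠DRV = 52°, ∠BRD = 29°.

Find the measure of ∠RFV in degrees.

1. ∠RDV = 64°  [same arc RV]
2. ∠BVD = 29°  [same arc DB]
3. ∠DFV = 87°  [△DFV]
4. ∠RFV = 93°  [linear pair at F on DR]

∠RFV = 93°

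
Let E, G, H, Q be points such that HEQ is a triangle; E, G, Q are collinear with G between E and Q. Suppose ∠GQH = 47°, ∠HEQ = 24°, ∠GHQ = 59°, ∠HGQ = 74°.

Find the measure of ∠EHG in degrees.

∠EHG = 50°

1. ∠GEH = 24°  [G on ray EQ]
2. ∠EGH = 106°  [linear pair at G on EQ]
3. ∠EHG = 50°  [△HEG]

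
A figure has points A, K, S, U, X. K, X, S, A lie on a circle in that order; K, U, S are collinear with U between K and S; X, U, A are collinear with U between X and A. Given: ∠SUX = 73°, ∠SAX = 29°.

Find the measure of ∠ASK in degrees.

1. ∠AUK = 73°  [vertical angles at U]
2. ∠AUS = 107°  [linear pair at U on KS]
3. ∠ASK = 44°  [△SUA]

∠ASK = 44°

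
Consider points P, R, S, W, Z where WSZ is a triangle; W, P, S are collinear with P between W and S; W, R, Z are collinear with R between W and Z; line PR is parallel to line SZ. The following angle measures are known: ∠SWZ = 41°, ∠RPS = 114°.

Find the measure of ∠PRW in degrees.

∠PRW = 73°

1. ∠PWR = 41°  [P on WS, R on WZ]
2. ∠RPW = 66°  [linear pair at P on WS]
3. ∠PRW = 73°  [△WPR]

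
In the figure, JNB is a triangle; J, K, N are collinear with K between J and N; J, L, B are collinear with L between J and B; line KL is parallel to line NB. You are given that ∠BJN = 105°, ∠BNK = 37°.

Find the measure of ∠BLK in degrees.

1. ∠BNJ = 37°  [K on ray NJ]
2. ∠JBN = 38°  [△JNB]
3. ∠JLK = 38°  [KL∥NB, corresponding at L]
4. ∠BLK = 142°  [linear pair at L on JB]

∠BLK = 142°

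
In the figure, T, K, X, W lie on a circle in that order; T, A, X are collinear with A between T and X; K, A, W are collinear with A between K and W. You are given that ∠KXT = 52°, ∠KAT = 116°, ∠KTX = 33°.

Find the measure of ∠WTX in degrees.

1. ∠TKX = 95°  [△TKX]
2. ∠WAX = 116°  [vertical angles at A]
3. ∠KWX = 33°  [same arc KX]
4. ∠TWX = 85°  [cyclic TKXW, opposite ∠K+∠W]
5. ∠TXW = 31°  [△XAW]
6. ∠WTX = 64°  [△TXW]

∠WTX = 64°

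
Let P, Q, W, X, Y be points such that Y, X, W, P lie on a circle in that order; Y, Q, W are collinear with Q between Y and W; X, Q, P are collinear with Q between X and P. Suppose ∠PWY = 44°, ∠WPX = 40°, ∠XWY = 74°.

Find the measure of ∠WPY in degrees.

∠WPY = 114°

1. ∠WYX = 40°  [same arc XW]
2. ∠WXY = 66°  [△YXW]
3. ∠WPY = 114°  [cyclic YXWP, opposite ∠X+∠P]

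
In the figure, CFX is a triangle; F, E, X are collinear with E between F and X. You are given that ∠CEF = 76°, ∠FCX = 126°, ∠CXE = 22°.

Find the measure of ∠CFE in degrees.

1. ∠CXF = 22°  [E on ray XF]
2. ∠CFX = 32°  [△CFX]
3. ∠CFE = 32°  [E on ray FX]

∠CFE = 32°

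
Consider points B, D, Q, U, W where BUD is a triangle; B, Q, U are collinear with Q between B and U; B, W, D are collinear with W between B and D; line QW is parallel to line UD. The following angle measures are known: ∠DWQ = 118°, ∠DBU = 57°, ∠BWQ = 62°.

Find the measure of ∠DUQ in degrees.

∠DUQ = 61°

1. ∠QBW = 57°  [Q on BU, W on BD]
2. ∠BQW = 61°  [△BQW]
3. ∠UQW = 119°  [linear pair at Q on BU]
4. ∠DUQ = 61°  [QW∥UD, co-interior at U–Q]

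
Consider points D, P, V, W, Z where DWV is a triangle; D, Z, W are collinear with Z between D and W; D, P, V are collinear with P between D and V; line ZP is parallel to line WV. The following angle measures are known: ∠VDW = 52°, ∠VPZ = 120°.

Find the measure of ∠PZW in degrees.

1. ∠PDZ = 52°  [Z on DW, P on DV]
2. ∠DPZ = 60°  [linear pair at P on DV]
3. ∠DZP = 68°  [△DZP]
4. ∠PZW = 112°  [linear pair at Z on DW]

∠PZW = 112°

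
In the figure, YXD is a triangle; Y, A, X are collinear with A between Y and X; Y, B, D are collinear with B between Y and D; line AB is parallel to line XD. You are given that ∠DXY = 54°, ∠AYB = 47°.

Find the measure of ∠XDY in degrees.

∠XDY = 79°

1. ∠BAY = 54°  [AB∥XD, corresponding at A]
2. ∠ABY = 79°  [△YAB]
3. ∠XDY = 79°  [AB∥XD, corresponding at B]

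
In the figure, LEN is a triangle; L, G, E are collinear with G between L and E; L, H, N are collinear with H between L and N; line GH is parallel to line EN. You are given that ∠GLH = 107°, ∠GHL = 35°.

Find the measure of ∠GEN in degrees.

∠GEN = 38°

1. ∠HGL = 38°  [△LGH]
2. ∠EGH = 142°  [linear pair at G on LE]
3. ∠GEN = 38°  [GH∥EN, co-interior at E–G]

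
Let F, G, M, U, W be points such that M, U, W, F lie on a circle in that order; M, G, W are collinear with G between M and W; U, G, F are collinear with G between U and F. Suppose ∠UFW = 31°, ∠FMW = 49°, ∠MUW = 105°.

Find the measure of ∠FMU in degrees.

1. ∠FUW = 49°  [same arc WF]
2. ∠FWU = 100°  [△UWF]
3. ∠FMU = 80°  [cyclic MUWF, opposite ∠M+∠W]

∠FMU = 80°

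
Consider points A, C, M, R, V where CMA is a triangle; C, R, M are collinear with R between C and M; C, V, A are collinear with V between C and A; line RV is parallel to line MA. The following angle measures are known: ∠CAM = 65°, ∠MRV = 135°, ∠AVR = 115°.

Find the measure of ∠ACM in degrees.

∠ACM = 70°

1. ∠CVR = 65°  [RV∥MA, corresponding at V]
2. ∠CRV = 45°  [linear pair at R on CM]
3. ∠RCV = 70°  [△CRV]
4. ∠ACM = 70°  [R on CM, V on CA]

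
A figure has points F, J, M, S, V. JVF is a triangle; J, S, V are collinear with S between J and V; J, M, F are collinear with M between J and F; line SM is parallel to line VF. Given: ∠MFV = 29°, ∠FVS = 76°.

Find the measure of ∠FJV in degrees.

∠FJV = 75°

1. ∠JFV = 29°  [M on ray FJ]
2. ∠FVJ = 76°  [S on ray VJ]
3. ∠FJV = 75°  [△JVF]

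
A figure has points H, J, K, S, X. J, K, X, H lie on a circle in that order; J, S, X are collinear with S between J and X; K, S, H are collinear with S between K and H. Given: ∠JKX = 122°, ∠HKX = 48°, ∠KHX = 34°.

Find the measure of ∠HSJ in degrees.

∠HSJ = 108°

1. ∠JHX = 58°  [cyclic JKXH, opposite ∠K+∠H]
2. ∠HJX = 48°  [same arc XH]
3. ∠HXJ = 74°  [△JXH]
4. ∠HSX = 72°  [△XSH]
5. ∠HSJ = 108°  [linear pair at S on JX]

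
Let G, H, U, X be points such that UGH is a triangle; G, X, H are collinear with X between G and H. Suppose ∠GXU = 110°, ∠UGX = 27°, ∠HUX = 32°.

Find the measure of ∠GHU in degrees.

∠GHU = 78°

1. ∠HXU = 70°  [linear pair at X on GH]
2. ∠UHX = 78°  [△UXH]
3. ∠GHU = 78°  [X on ray HG]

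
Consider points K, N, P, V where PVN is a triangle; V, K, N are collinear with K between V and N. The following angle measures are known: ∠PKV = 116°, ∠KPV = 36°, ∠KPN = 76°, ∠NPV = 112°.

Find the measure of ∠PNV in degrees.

∠PNV = 40°

1. ∠NKP = 64°  [linear pair at K on VN]
2. ∠KNP = 40°  [△PKN]
3. ∠PNV = 40°  [K on ray NV]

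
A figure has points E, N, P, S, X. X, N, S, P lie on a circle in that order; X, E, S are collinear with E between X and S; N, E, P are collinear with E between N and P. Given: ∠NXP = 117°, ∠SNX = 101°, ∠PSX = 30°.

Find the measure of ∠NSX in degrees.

∠NSX = 33°

1. ∠PNX = 30°  [same arc XP]
2. ∠NPX = 33°  [△XNP]
3. ∠NSX = 33°  [same arc XN]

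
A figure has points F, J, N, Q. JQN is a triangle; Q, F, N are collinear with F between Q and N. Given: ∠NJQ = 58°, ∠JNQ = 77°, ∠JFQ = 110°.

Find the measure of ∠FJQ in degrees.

1. ∠JQN = 45°  [△JQN]
2. ∠FQJ = 45°  [F on ray QN]
3. ∠FJQ = 25°  [△JQF]

∠FJQ = 25°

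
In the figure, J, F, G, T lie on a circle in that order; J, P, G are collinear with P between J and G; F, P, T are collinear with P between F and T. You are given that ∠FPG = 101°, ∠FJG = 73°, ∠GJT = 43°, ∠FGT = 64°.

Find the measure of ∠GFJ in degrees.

1. ∠GFT = 43°  [same arc GT]
2. ∠FGJ = 36°  [△FPG]
3. ∠GFJ = 71°  [△JFG]

∠GFJ = 71°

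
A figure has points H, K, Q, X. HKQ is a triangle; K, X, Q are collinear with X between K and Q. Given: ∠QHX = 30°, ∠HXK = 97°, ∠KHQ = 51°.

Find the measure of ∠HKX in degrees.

∠HKX = 62°

1. ∠HXQ = 83°  [linear pair at X on KQ]
2. ∠HQX = 67°  [△HXQ]
3. ∠HQK = 67°  [X on ray QK]
4. ∠HKQ = 62°  [△HKQ]
5. ∠HKX = 62°  [X on ray KQ]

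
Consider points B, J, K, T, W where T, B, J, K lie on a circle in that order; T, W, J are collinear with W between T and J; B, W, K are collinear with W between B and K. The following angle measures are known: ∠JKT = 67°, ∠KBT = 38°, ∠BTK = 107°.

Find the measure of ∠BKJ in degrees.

1. ∠KJT = 38°  [same arc TK]
2. ∠BJK = 73°  [cyclic TBJK, opposite ∠T+∠J]
3. ∠JTK = 75°  [△TJK]
4. ∠JBK = 75°  [same arc JK]
5. ∠BKJ = 32°  [△BJK]

∠BKJ = 32°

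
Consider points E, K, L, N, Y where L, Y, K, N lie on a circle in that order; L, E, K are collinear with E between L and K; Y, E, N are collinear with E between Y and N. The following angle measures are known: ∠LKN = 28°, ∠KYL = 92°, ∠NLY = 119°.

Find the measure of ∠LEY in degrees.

1. ∠LYN = 28°  [same arc LN]
2. ∠LNY = 33°  [△LYN]
3. ∠LKY = 33°  [same arc LY]
4. ∠KLY = 55°  [△LYK]
5. ∠LEY = 97°  [△LEY]

∠LEY = 97°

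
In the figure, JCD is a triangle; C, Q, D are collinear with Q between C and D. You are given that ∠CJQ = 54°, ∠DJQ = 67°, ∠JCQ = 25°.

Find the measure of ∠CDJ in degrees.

∠CDJ = 34°

1. ∠CQJ = 101°  [△JCQ]
2. ∠DQJ = 79°  [linear pair at Q on CD]
3. ∠JDQ = 34°  [△JQD]
4. ∠CDJ = 34°  [Q on ray DC]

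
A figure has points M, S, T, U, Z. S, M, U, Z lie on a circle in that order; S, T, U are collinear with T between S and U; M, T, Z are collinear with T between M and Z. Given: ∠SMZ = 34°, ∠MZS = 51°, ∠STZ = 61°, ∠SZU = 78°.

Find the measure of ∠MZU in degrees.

∠MZU = 27°

1. ∠SUZ = 34°  [same arc SZ]
2. ∠UTZ = 119°  [linear pair at T on SU]
3. ∠MZU = 27°  [△UTZ]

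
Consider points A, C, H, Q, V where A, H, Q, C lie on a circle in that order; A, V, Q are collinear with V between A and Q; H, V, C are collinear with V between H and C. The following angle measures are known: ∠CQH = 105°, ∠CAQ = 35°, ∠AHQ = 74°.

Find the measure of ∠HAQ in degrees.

∠HAQ = 40°

1. ∠CHQ = 35°  [same arc QC]
2. ∠HCQ = 40°  [△HQC]
3. ∠HAQ = 40°  [same arc HQ]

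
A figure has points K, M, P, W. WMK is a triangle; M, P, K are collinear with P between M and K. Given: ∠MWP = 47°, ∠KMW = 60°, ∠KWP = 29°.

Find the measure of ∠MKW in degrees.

1. ∠PMW = 60°  [P on ray MK]
2. ∠MPW = 73°  [△WMP]
3. ∠KPW = 107°  [linear pair at P on MK]
4. ∠PKW = 44°  [△WPK]
5. ∠MKW = 44°  [P on ray KM]

∠MKW = 44°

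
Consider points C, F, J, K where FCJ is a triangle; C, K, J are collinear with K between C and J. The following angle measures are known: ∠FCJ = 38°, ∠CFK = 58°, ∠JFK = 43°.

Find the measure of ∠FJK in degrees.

1. ∠FCK = 38°  [K on ray CJ]
2. ∠CKF = 84°  [△FCK]
3. ∠FKJ = 96°  [linear pair at K on CJ]
4. ∠FJK = 41°  [△FKJ]

∠FJK = 41°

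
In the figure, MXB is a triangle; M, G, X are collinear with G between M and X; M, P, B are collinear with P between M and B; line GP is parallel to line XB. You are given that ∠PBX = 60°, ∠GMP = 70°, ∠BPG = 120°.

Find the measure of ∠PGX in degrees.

∠PGX = 130°

1. ∠GPM = 60°  [linear pair at P on MB]
2. ∠MGP = 50°  [△MGP]
3. ∠PGX = 130°  [linear pair at G on MX]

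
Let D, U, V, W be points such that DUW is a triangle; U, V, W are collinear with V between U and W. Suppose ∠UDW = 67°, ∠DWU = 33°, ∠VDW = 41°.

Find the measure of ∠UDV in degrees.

∠UDV = 26°

1. ∠DUW = 80°  [△DUW]
2. ∠DWV = 33°  [V on ray WU]
3. ∠DVW = 106°  [△DVW]
4. ∠DUV = 80°  [V on ray UW]
5. ∠DVU = 74°  [linear pair at V on UW]
6. ∠UDV = 26°  [△DUV]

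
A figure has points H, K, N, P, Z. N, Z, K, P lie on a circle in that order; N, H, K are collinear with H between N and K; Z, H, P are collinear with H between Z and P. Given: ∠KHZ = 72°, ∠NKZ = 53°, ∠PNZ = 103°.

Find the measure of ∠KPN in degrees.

1. ∠NHP = 72°  [vertical angles at H]
2. ∠NPZ = 53°  [same arc NZ]
3. ∠NZP = 24°  [△NZP]
4. ∠KNP = 55°  [△NHP]
5. ∠NKP = 24°  [same arc NP]
6. ∠KPN = 101°  [△NKP]

∠KPN = 101°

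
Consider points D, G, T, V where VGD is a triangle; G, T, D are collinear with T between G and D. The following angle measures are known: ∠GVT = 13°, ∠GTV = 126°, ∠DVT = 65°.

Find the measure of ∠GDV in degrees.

1. ∠DTV = 54°  [linear pair at T on GD]
2. ∠TDV = 61°  [△VTD]
3. ∠GDV = 61°  [T on ray DG]

∠GDV = 61°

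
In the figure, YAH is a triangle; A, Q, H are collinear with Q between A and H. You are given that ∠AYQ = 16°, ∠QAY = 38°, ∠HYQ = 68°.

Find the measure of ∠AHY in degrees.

∠AHY = 58°

1. ∠AQY = 126°  [△YAQ]
2. ∠HQY = 54°  [linear pair at Q on AH]
3. ∠QHY = 58°  [△YQH]
4. ∠AHY = 58°  [Q on ray HA]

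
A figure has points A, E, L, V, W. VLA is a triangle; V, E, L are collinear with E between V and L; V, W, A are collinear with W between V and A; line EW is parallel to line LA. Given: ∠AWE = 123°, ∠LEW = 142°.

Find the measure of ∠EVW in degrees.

∠EVW = 85°

1. ∠EWV = 57°  [linear pair at W on VA]
2. ∠VEW = 38°  [linear pair at E on VL]
3. ∠EVW = 85°  [△VEW]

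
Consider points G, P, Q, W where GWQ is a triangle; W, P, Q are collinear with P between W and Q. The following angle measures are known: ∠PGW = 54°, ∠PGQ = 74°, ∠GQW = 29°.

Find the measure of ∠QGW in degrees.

1. ∠GQP = 29°  [P on ray QW]
2. ∠GPQ = 77°  [△GPQ]
3. ∠GPW = 103°  [linear pair at P on WQ]
4. ∠GWP = 23°  [△GWP]
5. ∠GWQ = 23°  [P on ray WQ]
6. ∠QGW = 128°  [△GWQ]

∠QGW = 128°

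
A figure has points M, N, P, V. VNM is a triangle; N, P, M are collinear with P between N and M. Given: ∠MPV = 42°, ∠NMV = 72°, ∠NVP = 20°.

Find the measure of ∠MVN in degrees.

∠MVN = 86°

1. ∠NPV = 138°  [linear pair at P on NM]
2. ∠PNV = 22°  [△VNP]
3. ∠MNV = 22°  [P on ray NM]
4. ∠MVN = 86°  [△VNM]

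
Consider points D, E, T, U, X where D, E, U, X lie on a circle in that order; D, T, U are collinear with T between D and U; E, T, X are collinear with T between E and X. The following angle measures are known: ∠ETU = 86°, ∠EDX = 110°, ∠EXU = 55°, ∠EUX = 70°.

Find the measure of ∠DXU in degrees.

1. ∠DTX = 86°  [vertical angles at T]
2. ∠UEX = 55°  [△EUX]
3. ∠UTX = 94°  [linear pair at T on DU]
4. ∠UDX = 55°  [same arc UX]
5. ∠DUX = 31°  [△UTX]
6. ∠DXU = 94°  [△DUX]

∠DXU = 94°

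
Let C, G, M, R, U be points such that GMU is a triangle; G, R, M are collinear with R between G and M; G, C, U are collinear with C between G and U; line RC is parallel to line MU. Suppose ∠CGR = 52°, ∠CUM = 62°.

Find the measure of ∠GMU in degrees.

∠GMU = 66°

1. ∠MGU = 52°  [R on GM, C on GU]
2. ∠GUM = 62°  [C on ray UG]
3. ∠GMU = 66°  [△GMU]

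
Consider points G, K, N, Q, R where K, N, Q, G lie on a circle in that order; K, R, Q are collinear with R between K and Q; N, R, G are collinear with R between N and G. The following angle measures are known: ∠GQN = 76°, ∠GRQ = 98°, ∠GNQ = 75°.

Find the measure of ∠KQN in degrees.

∠KQN = 23°

1. ∠KRN = 98°  [vertical angles at R]
2. ∠NRQ = 82°  [linear pair at R on KQ]
3. ∠KQN = 23°  [△NRQ]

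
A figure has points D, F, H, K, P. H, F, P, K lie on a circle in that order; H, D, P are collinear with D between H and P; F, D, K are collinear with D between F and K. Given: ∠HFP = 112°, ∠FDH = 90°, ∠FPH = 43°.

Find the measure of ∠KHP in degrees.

1. ∠KDP = 90°  [vertical angles at D]
2. ∠FKH = 43°  [same arc HF]
3. ∠HDK = 90°  [linear pair at D on HP]
4. ∠KHP = 47°  [△HDK]

∠KHP = 47°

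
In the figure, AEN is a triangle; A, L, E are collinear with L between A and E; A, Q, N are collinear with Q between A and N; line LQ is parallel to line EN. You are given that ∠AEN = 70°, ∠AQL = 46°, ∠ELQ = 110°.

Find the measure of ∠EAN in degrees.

∠EAN = 64°

1. ∠ALQ = 70°  [LQ∥EN, corresponding at L]
2. ∠LAQ = 64°  [△ALQ]
3. ∠EAN = 64°  [L on AE, Q on AN]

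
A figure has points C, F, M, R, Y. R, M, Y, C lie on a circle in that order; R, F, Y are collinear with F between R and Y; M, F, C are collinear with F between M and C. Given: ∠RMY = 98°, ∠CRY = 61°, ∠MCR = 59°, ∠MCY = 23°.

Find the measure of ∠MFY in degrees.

1. ∠CMY = 61°  [same arc YC]
2. ∠MYR = 59°  [same arc RM]
3. ∠MFY = 60°  [△MFY]

∠MFY = 60°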